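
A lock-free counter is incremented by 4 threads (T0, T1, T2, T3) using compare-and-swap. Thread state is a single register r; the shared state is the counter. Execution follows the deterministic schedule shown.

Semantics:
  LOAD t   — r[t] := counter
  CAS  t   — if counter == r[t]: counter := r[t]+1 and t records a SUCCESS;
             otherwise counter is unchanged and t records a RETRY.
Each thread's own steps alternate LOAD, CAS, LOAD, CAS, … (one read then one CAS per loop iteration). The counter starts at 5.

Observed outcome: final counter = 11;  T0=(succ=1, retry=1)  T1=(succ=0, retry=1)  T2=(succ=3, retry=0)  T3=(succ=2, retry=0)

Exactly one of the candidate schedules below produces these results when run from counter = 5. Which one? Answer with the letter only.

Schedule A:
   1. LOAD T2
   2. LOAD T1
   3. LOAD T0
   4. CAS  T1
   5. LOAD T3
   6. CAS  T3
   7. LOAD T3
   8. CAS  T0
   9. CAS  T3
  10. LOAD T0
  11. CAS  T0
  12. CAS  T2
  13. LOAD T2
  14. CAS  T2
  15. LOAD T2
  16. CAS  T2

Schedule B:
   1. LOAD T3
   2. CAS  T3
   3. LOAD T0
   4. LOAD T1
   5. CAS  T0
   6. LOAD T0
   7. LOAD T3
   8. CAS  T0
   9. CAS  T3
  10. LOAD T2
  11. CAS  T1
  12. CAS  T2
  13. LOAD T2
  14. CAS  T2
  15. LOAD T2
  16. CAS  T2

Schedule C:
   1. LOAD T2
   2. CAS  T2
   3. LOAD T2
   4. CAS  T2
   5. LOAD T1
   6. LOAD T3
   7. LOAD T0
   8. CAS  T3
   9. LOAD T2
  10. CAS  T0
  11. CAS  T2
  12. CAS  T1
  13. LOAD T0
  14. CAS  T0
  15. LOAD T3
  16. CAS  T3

C

Run C:
T2 LOAD — after: cnt=5, r=5 — load
T2 CAS — after: cnt=6, r=5 — ok
T2 LOAD — after: cnt=6, r=6 — load
T2 CAS — after: cnt=7, r=6 — ok
T1 LOAD — after: cnt=7, r=7 — load
T3 LOAD — after: cnt=7, r=7 — load
T0 LOAD — after: cnt=7, r=7 — load
T3 CAS — after: cnt=8, r=7 — ok
T2 LOAD — after: cnt=8, r=8 — load
T0 CAS — after: cnt=8, r=7 — retry
T2 CAS — after: cnt=9, r=8 — ok
T1 CAS — after: cnt=9, r=7 — retry
T0 LOAD — after: cnt=9, r=9 — load
T0 CAS — after: cnt=10, r=9 — ok
T3 LOAD — after: cnt=10, r=10 — load
T3 CAS — after: cnt=11, r=10 — ok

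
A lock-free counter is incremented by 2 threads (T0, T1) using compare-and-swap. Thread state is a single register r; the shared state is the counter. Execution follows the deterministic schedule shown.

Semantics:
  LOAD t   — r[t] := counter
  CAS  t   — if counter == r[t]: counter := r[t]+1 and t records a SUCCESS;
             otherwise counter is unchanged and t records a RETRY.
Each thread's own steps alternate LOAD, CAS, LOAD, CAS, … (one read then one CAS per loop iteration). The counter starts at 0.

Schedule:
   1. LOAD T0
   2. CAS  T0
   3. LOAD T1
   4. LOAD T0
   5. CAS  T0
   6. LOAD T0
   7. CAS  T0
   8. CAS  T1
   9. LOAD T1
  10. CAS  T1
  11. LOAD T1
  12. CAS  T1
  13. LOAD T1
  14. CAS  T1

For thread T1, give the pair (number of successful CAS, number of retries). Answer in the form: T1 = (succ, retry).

T0 LOAD — after: cnt=0, r=0 — load
T0 CAS — after: cnt=1, r=0 — ok
T1 LOAD — after: cnt=1, r=1 — load
T0 LOAD — after: cnt=1, r=1 — load
T0 CAS — after: cnt=2, r=1 — ok
T0 LOAD — after: cnt=2, r=2 — load
T0 CAS — after: cnt=3, r=2 — ok
T1 CAS — after: cnt=3, r=1 — retry
T1 LOAD — after: cnt=3, r=3 — load
T1 CAS — after: cnt=4, r=3 — ok
T1 LOAD — after: cnt=4, r=4 — load
T1 CAS — after: cnt=5, r=4 — ok
T1 LOAD — after: cnt=5, r=5 — load
T1 CAS — after: cnt=6, r=5 — ok

T1 = (3, 1)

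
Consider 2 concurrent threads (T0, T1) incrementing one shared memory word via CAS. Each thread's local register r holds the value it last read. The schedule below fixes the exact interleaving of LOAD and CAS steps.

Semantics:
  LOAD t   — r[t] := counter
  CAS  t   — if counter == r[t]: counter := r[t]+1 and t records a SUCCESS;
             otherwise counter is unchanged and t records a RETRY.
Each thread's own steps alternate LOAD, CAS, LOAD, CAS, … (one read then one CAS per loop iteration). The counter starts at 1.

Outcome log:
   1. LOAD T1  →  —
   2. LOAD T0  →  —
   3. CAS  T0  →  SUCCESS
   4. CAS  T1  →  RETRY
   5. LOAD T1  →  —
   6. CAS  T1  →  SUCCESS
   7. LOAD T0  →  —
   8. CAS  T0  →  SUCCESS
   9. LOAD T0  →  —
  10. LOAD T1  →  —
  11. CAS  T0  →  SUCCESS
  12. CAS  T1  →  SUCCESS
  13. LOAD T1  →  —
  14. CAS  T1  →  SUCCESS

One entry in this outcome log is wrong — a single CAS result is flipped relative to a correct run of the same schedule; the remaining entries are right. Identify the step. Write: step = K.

Correct run:
[1] T1.load  rd  (counter 1, T1.r 1)
[2] T0.load  rd  (counter 1, T0.r 1)
[3] T0.cas  hit  (counter 2, T0.r 1)
[4] T1.cas  miss  (counter 2, T1.r 1)
[5] T1.load  rd  (counter 2, T1.r 2)
[6] T1.cas  hit  (counter 3, T1.r 2)
[7] T0.load  rd  (counter 3, T0.r 3)
[8] T0.cas  hit  (counter 4, T0.r 3)
[9] T0.load  rd  (counter 4, T0.r 4)
[10] T1.load  rd  (counter 4, T1.r 4)
[11] T0.cas  hit  (counter 5, T0.r 4)
[12] T1.cas  miss  (counter 5, T1.r 4)
[13] T1.load  rd  (counter 5, T1.r 5)
[14] T1.cas  hit  (counter 6, T1.r 5)
Flip is step 12.

step = 12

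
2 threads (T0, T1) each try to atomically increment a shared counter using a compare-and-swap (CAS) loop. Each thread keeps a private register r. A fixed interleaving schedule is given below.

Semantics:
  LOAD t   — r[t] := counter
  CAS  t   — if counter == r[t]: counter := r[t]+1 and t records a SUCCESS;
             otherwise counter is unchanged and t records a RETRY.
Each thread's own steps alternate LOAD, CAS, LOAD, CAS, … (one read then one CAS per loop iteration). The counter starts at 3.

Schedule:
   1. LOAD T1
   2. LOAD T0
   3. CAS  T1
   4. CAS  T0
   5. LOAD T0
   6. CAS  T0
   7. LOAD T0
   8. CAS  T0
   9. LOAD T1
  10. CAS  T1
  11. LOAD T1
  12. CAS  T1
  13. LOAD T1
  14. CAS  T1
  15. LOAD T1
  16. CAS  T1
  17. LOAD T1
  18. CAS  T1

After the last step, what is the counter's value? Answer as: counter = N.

counter = 11

   1) LOAD T1:  M=3  r_T1=3
   2) LOAD T0:  M=3  r_T0=3
   3) CAS  T1:  M=4  r_T1=3 ✓
   4) CAS  T0:  M=4  r_T0=3 ✗
   5) LOAD T0:  M=4  r_T0=4
   6) CAS  T0:  M=5  r_T0=4 ✓
   7) LOAD T0:  M=5  r_T0=5
   8) CAS  T0:  M=6  r_T0=5 ✓
   9) LOAD T1:  M=6  r_T1=6
  10) CAS  T1:  M=7  r_T1=6 ✓
  11) LOAD T1:  M=7  r_T1=7
  12) CAS  T1:  M=8  r_T1=7 ✓
  13) LOAD T1:  M=8  r_T1=8
  14) CAS  T1:  M=9  r_T1=8 ✓
  15) LOAD T1:  M=9  r_T1=9
  16) CAS  T1:  M=10  r_T1=9 ✓
  17) LOAD T1:  M=10  r_T1=10
  18) CAS  T1:  M=11  r_T1=10 ✓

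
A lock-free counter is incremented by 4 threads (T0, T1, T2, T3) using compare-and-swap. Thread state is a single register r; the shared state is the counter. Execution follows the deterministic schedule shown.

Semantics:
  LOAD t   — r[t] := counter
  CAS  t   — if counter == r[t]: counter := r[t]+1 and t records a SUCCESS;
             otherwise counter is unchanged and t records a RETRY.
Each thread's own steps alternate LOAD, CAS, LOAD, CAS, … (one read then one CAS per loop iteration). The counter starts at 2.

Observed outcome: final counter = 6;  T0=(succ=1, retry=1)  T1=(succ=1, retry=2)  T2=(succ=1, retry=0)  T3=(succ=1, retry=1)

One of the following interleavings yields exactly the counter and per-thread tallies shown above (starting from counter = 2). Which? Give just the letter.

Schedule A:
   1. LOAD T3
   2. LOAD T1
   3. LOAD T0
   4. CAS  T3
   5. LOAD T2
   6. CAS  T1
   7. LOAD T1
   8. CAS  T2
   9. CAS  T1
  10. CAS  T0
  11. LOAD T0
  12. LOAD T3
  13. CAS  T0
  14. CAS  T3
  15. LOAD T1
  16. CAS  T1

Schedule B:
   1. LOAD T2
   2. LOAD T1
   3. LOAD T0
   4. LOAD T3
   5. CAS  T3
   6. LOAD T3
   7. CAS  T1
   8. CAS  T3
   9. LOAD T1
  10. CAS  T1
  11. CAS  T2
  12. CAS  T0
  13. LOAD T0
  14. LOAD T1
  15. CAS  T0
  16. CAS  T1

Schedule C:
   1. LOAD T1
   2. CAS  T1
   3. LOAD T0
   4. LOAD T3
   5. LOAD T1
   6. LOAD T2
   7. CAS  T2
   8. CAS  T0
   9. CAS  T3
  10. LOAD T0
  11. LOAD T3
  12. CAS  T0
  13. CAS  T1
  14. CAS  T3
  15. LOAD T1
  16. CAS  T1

Tracing schedule A:
step 1: T3 LOAD ⇒ load; ctr=2 reg=2
step 2: T1 LOAD ⇒ load; ctr=2 reg=2
step 3: T0 LOAD ⇒ load; ctr=2 reg=2
step 4: T3 CAS ⇒ ok; ctr=3 reg=2
step 5: T2 LOAD ⇒ load; ctr=3 reg=3
step 6: T1 CAS ⇒ retry; ctr=3 reg=2
step 7: T1 LOAD ⇒ load; ctr=3 reg=3
step 8: T2 CAS ⇒ ok; ctr=4 reg=3
step 9: T1 CAS ⇒ retry; ctr=4 reg=3
step 10: T0 CAS ⇒ retry; ctr=4 reg=2
step 11: T0 LOAD ⇒ load; ctr=4 reg=4
step 12: T3 LOAD ⇒ load; ctr=4 reg=4
step 13: T0 CAS ⇒ ok; ctr=5 reg=4
step 14: T3 CAS ⇒ retry; ctr=5 reg=4
step 15: T1 LOAD ⇒ load; ctr=5 reg=5
step 16: T1 CAS ⇒ ok; ctr=6 reg=5

A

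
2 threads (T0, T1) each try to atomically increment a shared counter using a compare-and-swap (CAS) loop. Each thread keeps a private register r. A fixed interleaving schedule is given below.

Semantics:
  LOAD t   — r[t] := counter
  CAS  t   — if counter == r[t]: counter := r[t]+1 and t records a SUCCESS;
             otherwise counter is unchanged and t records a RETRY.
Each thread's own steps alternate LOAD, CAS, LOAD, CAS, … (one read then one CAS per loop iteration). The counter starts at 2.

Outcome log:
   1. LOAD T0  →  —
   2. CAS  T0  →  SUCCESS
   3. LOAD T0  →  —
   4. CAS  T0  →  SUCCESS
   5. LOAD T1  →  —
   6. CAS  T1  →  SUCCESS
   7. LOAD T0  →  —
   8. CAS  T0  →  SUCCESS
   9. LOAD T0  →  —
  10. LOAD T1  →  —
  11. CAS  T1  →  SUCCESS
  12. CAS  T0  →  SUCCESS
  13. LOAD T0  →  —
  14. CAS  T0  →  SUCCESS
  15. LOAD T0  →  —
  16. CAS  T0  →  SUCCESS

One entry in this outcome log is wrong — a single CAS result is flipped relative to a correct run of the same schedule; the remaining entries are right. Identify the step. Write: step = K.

Reference trace:
T0 LOAD — after: cnt=2, r=2 — load
T0 CAS — after: cnt=3, r=2 — ok
T0 LOAD — after: cnt=3, r=3 — load
T0 CAS — after: cnt=4, r=3 — ok
T1 LOAD — after: cnt=4, r=4 — load
T1 CAS — after: cnt=5, r=4 — ok
T0 LOAD — after: cnt=5, r=5 — load
T0 CAS — after: cnt=6, r=5 — ok
T0 LOAD — after: cnt=6, r=6 — load
T1 LOAD — after: cnt=6, r=6 — load
T1 CAS — after: cnt=7, r=6 — ok
T0 CAS — after: cnt=7, r=6 — retry
T0 LOAD — after: cnt=7, r=7 — load
T0 CAS — after: cnt=8, r=7 — ok
T0 LOAD — after: cnt=8, r=8 — load
T0 CAS — after: cnt=9, r=8 — ok
Mismatch at 12.

step = 12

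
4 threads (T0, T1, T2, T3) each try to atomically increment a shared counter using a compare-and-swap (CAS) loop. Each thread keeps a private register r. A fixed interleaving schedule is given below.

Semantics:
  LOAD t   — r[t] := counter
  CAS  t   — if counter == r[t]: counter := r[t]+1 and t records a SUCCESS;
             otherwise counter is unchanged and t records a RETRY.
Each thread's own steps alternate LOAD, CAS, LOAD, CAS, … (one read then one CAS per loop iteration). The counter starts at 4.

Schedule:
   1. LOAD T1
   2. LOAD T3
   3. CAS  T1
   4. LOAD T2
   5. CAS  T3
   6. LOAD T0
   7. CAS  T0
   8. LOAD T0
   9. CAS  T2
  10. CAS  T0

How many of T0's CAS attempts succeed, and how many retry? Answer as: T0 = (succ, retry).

T0 = (2, 0)

[1] T1.load  rd  (counter 4, T1.r 4)
[2] T3.load  rd  (counter 4, T3.r 4)
[3] T1.cas  hit  (counter 5, T1.r 4)
[4] T2.load  rd  (counter 5, T2.r 5)
[5] T3.cas  miss  (counter 5, T3.r 4)
[6] T0.load  rd  (counter 5, T0.r 5)
[7] T0.cas  hit  (counter 6, T0.r 5)
[8] T0.load  rd  (counter 6, T0.r 6)
[9] T2.cas  miss  (counter 6, T2.r 5)
[10] T0.cas  hit  (counter 7, T0.r 6)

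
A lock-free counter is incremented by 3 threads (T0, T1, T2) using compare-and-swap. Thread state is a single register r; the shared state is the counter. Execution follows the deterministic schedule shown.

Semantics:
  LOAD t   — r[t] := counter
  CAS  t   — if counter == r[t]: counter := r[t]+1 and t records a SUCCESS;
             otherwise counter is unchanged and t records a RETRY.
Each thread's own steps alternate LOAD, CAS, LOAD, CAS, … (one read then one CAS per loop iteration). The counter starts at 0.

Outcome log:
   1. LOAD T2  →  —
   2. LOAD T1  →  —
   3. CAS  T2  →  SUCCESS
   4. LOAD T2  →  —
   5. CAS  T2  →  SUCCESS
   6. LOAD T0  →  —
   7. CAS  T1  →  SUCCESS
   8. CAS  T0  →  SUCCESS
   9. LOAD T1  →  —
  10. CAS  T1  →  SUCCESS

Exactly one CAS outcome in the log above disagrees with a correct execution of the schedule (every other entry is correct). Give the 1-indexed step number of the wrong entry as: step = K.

Reference trace:
[1] T2.load  rd  (counter 0, T2.r 0)
[2] T1.load  rd  (counter 0, T1.r 0)
[3] T2.cas  hit  (counter 1, T2.r 0)
[4] T2.load  rd  (counter 1, T2.r 1)
[5] T2.cas  hit  (counter 2, T2.r 1)
[6] T0.load  rd  (counter 2, T0.r 2)
[7] T1.cas  miss  (counter 2, T1.r 0)
[8] T0.cas  hit  (counter 3, T0.r 2)
[9] T1.load  rd  (counter 3, T1.r 3)
[10] T1.cas  hit  (counter 4, T1.r 3)
Mismatch at 7.

step = 7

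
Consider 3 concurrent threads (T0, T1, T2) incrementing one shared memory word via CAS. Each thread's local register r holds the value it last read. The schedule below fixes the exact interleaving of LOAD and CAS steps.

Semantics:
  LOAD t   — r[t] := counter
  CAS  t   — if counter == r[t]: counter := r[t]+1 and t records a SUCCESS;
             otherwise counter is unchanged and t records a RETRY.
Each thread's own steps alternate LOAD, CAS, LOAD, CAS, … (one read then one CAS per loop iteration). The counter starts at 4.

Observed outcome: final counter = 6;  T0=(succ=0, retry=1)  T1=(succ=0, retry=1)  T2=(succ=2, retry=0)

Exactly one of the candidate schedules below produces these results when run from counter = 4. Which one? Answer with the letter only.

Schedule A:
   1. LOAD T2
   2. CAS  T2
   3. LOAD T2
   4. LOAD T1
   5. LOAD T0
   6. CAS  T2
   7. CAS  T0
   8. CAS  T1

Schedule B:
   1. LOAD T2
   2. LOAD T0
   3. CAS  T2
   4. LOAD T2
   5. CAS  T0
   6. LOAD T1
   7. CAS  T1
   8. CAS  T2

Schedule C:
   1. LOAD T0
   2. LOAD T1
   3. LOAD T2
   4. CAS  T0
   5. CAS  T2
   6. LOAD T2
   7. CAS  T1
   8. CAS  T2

Simulating candidate A:
   1) LOAD T2:  M=4  r_T2=4
   2) CAS  T2:  M=5  r_T2=4 ✓
   3) LOAD T2:  M=5  r_T2=5
   4) LOAD T1:  M=5  r_T1=5
   5) LOAD T0:  M=5  r_T0=5
   6) CAS  T2:  M=6  r_T2=5 ✓
   7) CAS  T0:  M=6  r_T0=5 ✗
   8) CAS  T1:  M=6  r_T1=5 ✗

A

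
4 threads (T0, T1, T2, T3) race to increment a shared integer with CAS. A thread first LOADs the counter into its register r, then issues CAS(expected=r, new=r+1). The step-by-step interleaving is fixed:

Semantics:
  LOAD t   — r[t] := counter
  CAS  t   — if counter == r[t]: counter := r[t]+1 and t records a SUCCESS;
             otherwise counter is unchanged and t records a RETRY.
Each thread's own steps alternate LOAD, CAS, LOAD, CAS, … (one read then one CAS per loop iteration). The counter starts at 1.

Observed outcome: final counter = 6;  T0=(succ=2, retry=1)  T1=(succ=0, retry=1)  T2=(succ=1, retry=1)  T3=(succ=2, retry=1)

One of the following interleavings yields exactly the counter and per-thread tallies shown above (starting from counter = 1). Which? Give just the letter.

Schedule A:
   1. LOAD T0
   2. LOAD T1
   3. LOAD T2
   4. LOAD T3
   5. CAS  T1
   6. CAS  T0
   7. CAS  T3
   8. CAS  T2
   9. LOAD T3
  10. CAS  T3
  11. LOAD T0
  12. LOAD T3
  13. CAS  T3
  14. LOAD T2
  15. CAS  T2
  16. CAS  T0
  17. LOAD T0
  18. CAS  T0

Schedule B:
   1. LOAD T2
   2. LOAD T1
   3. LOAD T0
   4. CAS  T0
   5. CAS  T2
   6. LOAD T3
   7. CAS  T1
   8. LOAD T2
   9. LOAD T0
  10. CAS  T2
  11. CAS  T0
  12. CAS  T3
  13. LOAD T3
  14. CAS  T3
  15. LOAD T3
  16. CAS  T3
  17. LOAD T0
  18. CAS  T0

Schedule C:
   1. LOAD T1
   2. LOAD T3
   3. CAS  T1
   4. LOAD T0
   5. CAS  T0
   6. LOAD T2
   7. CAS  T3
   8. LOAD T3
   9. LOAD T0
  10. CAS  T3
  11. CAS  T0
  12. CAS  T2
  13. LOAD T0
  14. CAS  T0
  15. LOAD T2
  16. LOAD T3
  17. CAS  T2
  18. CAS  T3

B

Run B:
#1 T2 reads 1
#2 T1 reads 1
#3 T0 reads 1
#4 T0 CAS(1→2) writes; counter now 2
#5 T2 CAS(1→2) fails; counter now 2
#6 T3 reads 2
#7 T1 CAS(1→2) fails; counter now 2
#8 T2 reads 2
#9 T0 reads 2
#10 T2 CAS(2→3) writes; counter now 3
#11 T0 CAS(2→3) fails; counter now 3
#12 T3 CAS(2→3) fails; counter now 3
#13 T3 reads 3
#14 T3 CAS(3→4) writes; counter now 4
#15 T3 reads 4
#16 T3 CAS(4→5) writes; counter now 5
#17 T0 reads 5
#18 T0 CAS(5→6) writes; counter now 6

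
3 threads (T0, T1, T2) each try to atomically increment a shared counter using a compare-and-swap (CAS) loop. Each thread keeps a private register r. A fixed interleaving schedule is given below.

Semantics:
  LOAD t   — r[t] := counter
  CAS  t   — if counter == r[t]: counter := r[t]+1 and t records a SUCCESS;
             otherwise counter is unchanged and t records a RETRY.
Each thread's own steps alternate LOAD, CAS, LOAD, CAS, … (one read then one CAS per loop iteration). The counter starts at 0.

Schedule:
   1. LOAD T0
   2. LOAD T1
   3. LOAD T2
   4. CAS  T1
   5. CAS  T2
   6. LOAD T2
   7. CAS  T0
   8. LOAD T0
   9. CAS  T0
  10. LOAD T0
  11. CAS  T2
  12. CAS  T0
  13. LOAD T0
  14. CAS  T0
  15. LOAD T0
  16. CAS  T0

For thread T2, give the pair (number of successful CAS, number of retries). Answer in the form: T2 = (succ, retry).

step 1: T0 LOAD ⇒ load; ctr=0 reg=0
step 2: T1 LOAD ⇒ load; ctr=0 reg=0
step 3: T2 LOAD ⇒ load; ctr=0 reg=0
step 4: T1 CAS ⇒ ok; ctr=1 reg=0
step 5: T2 CAS ⇒ retry; ctr=1 reg=0
step 6: T2 LOAD ⇒ load; ctr=1 reg=1
step 7: T0 CAS ⇒ retry; ctr=1 reg=0
step 8: T0 LOAD ⇒ load; ctr=1 reg=1
step 9: T0 CAS ⇒ ok; ctr=2 reg=1
step 10: T0 LOAD ⇒ load; ctr=2 reg=2
step 11: T2 CAS ⇒ retry; ctr=2 reg=1
step 12: T0 CAS ⇒ ok; ctr=3 reg=2
step 13: T0 LOAD ⇒ load; ctr=3 reg=3
step 14: T0 CAS ⇒ ok; ctr=4 reg=3
step 15: T0 LOAD ⇒ load; ctr=4 reg=4
step 16: T0 CAS ⇒ ok; ctr=5 reg=4

T2 = (0, 2)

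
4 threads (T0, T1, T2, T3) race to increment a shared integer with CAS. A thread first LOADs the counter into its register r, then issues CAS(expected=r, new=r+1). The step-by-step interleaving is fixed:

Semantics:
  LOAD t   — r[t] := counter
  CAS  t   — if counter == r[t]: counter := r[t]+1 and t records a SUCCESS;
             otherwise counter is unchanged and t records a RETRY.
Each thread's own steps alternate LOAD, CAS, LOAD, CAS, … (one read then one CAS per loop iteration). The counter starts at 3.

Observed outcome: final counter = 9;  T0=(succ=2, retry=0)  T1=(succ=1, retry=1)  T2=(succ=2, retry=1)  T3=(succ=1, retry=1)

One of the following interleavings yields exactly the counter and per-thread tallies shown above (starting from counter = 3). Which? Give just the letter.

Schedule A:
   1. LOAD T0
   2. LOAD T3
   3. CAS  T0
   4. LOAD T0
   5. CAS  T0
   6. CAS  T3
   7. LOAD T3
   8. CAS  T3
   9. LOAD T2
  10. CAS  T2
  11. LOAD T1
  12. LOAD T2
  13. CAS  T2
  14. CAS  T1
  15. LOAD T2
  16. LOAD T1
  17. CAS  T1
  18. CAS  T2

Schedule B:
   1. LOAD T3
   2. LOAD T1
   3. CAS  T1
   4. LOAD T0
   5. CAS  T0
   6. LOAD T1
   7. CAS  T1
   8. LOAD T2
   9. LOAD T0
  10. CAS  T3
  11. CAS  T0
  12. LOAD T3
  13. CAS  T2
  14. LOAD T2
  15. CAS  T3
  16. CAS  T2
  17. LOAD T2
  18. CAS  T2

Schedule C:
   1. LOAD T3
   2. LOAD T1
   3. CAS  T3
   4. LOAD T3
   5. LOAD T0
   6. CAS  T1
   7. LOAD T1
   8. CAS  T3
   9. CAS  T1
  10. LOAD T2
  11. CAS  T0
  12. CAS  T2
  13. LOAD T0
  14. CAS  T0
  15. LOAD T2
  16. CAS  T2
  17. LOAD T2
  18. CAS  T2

A

Run A:
T0 LOAD — after: cnt=3, r=3 — load
T3 LOAD — after: cnt=3, r=3 — load
T0 CAS — after: cnt=4, r=3 — ok
T0 LOAD — after: cnt=4, r=4 — load
T0 CAS — after: cnt=5, r=4 — ok
T3 CAS — after: cnt=5, r=3 — retry
T3 LOAD — after: cnt=5, r=5 — load
T3 CAS — after: cnt=6, r=5 — ok
T2 LOAD — after: cnt=6, r=6 — load
T2 CAS — after: cnt=7, r=6 — ok
T1 LOAD — after: cnt=7, r=7 — load
T2 LOAD — after: cnt=7, r=7 — load
T2 CAS — after: cnt=8, r=7 — ok
T1 CAS — after: cnt=8, r=7 — retry
T2 LOAD — after: cnt=8, r=8 — load
T1 LOAD — after: cnt=8, r=8 — load
T1 CAS — after: cnt=9, r=8 — ok
T2 CAS — after: cnt=9, r=8 — retry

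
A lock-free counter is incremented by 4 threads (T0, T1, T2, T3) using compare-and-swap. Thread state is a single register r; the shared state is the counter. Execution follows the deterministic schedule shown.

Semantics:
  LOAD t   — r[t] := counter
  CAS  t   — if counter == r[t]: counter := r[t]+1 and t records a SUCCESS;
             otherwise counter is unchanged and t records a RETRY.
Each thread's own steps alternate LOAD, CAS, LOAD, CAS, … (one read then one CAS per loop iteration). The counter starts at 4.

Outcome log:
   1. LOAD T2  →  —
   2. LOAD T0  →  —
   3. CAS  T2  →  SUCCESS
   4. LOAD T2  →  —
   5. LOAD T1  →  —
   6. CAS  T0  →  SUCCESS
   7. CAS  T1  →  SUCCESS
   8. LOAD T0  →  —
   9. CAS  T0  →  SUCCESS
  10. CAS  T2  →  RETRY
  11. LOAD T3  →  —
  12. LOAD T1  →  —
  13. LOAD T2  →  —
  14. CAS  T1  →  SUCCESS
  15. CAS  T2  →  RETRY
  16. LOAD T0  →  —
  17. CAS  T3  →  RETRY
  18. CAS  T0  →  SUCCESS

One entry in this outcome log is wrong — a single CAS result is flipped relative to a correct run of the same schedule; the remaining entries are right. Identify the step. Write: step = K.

Re-executing:
[1] T2.load  rd  (counter 4, T2.r 4)
[2] T0.load  rd  (counter 4, T0.r 4)
[3] T2.cas  hit  (counter 5, T2.r 4)
[4] T2.load  rd  (counter 5, T2.r 5)
[5] T1.load  rd  (counter 5, T1.r 5)
[6] T0.cas  miss  (counter 5, T0.r 4)
[7] T1.cas  hit  (counter 6, T1.r 5)
[8] T0.load  rd  (counter 6, T0.r 6)
[9] T0.cas  hit  (counter 7, T0.r 6)
[10] T2.cas  miss  (counter 7, T2.r 5)
[11] T3.load  rd  (counter 7, T3.r 7)
[12] T1.load  rd  (counter 7, T1.r 7)
[13] T2.load  rd  (counter 7, T2.r 7)
[14] T1.cas  hit  (counter 8, T1.r 7)
[15] T2.cas  miss  (counter 8, T2.r 7)
[16] T0.load  rd  (counter 8, T0.r 8)
[17] T3.cas  miss  (counter 8, T3.r 7)
[18] T0.cas  hit  (counter 9, T0.r 8)
Mismatch at 6.

step = 6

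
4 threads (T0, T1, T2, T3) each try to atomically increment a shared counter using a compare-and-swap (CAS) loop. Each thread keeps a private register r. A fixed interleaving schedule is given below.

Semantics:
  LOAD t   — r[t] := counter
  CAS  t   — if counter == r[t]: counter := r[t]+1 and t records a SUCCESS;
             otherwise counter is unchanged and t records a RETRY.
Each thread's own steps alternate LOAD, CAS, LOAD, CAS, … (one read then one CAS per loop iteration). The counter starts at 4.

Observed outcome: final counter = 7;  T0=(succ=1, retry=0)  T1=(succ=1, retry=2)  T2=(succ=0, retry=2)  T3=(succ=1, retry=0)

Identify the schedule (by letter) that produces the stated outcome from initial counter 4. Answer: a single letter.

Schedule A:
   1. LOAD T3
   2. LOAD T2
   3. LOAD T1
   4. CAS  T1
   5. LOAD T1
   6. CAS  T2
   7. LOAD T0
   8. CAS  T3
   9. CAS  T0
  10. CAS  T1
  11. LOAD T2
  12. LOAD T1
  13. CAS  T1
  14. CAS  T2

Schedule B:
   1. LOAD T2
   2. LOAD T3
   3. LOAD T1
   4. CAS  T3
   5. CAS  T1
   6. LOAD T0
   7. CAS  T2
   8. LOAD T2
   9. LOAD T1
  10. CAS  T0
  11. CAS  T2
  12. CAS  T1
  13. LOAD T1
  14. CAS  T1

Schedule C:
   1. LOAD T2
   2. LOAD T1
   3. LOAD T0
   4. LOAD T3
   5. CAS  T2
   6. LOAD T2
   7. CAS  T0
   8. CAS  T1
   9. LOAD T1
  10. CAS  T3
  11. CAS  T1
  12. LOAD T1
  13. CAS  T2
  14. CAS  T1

B

Tracing schedule B:
T2 LOAD — after: cnt=4, r=4 — load
T3 LOAD — after: cnt=4, r=4 — load
T1 LOAD — after: cnt=4, r=4 — load
T3 CAS — after: cnt=5, r=4 — ok
T1 CAS — after: cnt=5, r=4 — retry
T0 LOAD — after: cnt=5, r=5 — load
T2 CAS — after: cnt=5, r=4 — retry
T2 LOAD — after: cnt=5, r=5 — load
T1 LOAD — after: cnt=5, r=5 — load
T0 CAS — after: cnt=6, r=5 — ok
T2 CAS — after: cnt=6, r=5 — retry
T1 CAS — after: cnt=6, r=5 — retry
T1 LOAD — after: cnt=6, r=6 — load
T1 CAS — after: cnt=7, r=6 — ok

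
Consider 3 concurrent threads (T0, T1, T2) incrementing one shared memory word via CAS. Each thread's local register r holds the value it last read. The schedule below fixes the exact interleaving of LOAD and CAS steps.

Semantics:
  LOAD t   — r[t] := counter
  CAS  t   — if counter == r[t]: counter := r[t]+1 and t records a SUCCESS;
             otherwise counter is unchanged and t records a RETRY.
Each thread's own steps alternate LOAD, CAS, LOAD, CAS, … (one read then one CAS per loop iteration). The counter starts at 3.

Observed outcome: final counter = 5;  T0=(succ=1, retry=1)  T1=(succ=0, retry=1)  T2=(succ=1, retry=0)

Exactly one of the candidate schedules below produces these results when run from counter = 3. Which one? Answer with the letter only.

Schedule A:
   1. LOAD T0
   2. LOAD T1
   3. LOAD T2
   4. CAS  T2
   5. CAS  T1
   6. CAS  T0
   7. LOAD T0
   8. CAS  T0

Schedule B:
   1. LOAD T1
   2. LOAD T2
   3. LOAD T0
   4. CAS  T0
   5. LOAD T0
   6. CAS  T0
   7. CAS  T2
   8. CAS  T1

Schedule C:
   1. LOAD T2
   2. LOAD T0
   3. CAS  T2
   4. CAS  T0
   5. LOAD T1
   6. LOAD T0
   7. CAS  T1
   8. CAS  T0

Simulating candidate A:
   1) LOAD T0:  M=3  r_T0=3
   2) LOAD T1:  M=3  r_T1=3
   3) LOAD T2:  M=3  r_T2=3
   4) CAS  T2:  M=4  r_T2=3 ✓
   5) CAS  T1:  M=4  r_T1=3 ✗
   6) CAS  T0:  M=4  r_T0=3 ✗
   7) LOAD T0:  M=4  r_T0=4
   8) CAS  T0:  M=5  r_T0=4 ✓

A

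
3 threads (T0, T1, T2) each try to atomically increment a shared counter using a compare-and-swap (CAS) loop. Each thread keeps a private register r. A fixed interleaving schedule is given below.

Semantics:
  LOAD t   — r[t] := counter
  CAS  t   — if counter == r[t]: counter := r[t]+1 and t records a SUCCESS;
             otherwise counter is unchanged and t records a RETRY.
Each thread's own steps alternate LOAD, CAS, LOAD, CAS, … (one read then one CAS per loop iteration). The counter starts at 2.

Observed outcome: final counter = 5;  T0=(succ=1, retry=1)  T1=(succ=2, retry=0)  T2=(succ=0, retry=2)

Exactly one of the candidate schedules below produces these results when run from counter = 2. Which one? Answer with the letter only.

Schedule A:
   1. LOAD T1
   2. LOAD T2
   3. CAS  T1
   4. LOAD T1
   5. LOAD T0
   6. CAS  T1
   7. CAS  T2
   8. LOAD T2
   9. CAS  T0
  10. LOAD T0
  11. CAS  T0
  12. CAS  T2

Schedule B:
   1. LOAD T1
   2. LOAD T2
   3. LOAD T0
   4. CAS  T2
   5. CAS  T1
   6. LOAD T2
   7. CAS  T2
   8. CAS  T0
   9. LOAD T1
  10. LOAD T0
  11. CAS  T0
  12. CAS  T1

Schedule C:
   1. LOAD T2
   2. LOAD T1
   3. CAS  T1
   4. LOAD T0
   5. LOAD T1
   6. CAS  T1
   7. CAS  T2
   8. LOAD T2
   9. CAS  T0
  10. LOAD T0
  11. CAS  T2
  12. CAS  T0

Simulating candidate A:
   1) LOAD T1:  M=2  r_T1=2
   2) LOAD T2:  M=2  r_T2=2
   3) CAS  T1:  M=3  r_T1=2 ✓
   4) LOAD T1:  M=3  r_T1=3
   5) LOAD T0:  M=3  r_T0=3
   6) CAS  T1:  M=4  r_T1=3 ✓
   7) CAS  T2:  M=4  r_T2=2 ✗
   8) LOAD T2:  M=4  r_T2=4
   9) CAS  T0:  M=4  r_T0=3 ✗
  10) LOAD T0:  M=4  r_T0=4
  11) CAS  T0:  M=5  r_T0=4 ✓
  12) CAS  T2:  M=5  r_T2=4 ✗

A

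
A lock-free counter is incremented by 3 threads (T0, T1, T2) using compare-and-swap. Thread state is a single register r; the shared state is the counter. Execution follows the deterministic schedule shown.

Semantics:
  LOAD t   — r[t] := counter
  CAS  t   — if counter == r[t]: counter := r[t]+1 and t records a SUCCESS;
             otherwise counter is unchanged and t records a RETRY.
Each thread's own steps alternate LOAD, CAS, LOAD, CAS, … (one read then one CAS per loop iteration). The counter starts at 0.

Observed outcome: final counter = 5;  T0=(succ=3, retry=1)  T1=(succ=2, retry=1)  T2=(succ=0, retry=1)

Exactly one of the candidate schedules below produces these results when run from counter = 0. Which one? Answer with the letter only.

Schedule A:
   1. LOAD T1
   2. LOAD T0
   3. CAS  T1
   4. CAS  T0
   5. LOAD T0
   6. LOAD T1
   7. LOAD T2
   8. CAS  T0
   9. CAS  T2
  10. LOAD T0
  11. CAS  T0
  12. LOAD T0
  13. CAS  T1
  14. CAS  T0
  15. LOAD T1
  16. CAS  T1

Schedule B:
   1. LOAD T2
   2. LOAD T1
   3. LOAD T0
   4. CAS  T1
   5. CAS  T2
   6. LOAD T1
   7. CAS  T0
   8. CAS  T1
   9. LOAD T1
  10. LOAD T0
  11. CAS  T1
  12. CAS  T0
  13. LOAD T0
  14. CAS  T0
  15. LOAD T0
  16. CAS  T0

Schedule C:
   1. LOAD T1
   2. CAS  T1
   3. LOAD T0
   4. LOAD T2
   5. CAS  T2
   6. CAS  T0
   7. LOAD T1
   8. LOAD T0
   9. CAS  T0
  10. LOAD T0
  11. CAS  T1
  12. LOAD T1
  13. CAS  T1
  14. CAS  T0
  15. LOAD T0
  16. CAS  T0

Tracing schedule A:
T1 LOAD — after: cnt=0, r=0 — load
T0 LOAD — after: cnt=0, r=0 — load
T1 CAS — after: cnt=1, r=0 — ok
T0 CAS — after: cnt=1, r=0 — retry
T0 LOAD — after: cnt=1, r=1 — load
T1 LOAD — after: cnt=1, r=1 — load
T2 LOAD — after: cnt=1, r=1 — load
T0 CAS — after: cnt=2, r=1 — ok
T2 CAS — after: cnt=2, r=1 — retry
T0 LOAD — after: cnt=2, r=2 — load
T0 CAS — after: cnt=3, r=2 — ok
T0 LOAD — after: cnt=3, r=3 — load
T1 CAS — after: cnt=3, r=1 — retry
T0 CAS — after: cnt=4, r=3 — ok
T1 LOAD — after: cnt=4, r=4 — load
T1 CAS — after: cnt=5, r=4 — ok

A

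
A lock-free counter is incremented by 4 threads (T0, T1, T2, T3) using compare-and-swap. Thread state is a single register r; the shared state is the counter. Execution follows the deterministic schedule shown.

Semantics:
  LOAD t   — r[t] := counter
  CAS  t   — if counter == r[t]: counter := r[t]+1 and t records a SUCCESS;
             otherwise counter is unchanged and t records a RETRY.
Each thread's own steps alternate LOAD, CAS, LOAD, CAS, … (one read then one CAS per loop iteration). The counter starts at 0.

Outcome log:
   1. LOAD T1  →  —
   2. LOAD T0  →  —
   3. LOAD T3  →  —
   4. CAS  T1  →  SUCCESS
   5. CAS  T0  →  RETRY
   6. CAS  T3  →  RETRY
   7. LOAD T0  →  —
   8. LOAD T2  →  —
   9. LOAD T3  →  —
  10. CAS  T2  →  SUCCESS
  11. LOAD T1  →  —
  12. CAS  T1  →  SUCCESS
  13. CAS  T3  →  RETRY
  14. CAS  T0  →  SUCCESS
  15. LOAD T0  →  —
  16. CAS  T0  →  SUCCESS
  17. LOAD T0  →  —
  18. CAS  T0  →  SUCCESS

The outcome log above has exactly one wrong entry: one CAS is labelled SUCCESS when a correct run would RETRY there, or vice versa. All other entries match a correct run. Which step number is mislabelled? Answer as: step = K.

Re-executing:
T1 LOAD — after: cnt=0, r=0 — load
T0 LOAD — after: cnt=0, r=0 — load
T3 LOAD — after: cnt=0, r=0 — load
T1 CAS — after: cnt=1, r=0 — ok
T0 CAS — after: cnt=1, r=0 — retry
T3 CAS — after: cnt=1, r=0 — retry
T0 LOAD — after: cnt=1, r=1 — load
T2 LOAD — after: cnt=1, r=1 — load
T3 LOAD — after: cnt=1, r=1 — load
T2 CAS — after: cnt=2, r=1 — ok
T1 LOAD — after: cnt=2, r=2 — load
T1 CAS — after: cnt=3, r=2 — ok
T3 CAS — after: cnt=3, r=1 — retry
T0 CAS — after: cnt=3, r=1 — retry
T0 LOAD — after: cnt=3, r=3 — load
T0 CAS — after: cnt=4, r=3 — ok
T0 LOAD — after: cnt=4, r=4 — load
T0 CAS — after: cnt=5, r=4 — ok
Log disagrees first at step 14.

step = 14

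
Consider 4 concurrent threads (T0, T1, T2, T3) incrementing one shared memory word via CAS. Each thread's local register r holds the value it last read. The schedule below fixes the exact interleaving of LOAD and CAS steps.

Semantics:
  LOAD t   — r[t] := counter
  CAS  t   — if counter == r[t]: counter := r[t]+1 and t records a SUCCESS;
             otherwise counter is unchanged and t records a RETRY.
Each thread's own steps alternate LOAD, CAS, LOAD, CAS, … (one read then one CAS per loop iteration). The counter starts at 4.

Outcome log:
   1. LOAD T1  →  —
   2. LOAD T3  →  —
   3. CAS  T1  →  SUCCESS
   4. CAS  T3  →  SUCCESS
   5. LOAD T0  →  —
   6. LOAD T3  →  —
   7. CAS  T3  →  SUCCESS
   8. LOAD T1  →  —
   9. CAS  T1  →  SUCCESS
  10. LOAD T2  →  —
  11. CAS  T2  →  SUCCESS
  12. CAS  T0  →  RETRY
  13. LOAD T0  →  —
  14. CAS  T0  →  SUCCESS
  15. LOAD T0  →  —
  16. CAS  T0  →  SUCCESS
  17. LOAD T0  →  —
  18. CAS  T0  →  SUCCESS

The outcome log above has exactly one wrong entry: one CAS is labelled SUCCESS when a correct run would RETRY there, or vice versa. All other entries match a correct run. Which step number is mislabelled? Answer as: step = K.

step = 4

Re-executing:
1. LOAD T1 → mem=4 r[T1]=4 [LOAD]
2. LOAD T3 → mem=4 r[T3]=4 [LOAD]
3. CAS T1 → mem=5 r[T1]=4 [OK]
4. CAS T3 → mem=5 r[T3]=4 [RETRY]
5. LOAD T0 → mem=5 r[T0]=5 [LOAD]
6. LOAD T3 → mem=5 r[T3]=5 [LOAD]
7. CAS T3 → mem=6 r[T3]=5 [OK]
8. LOAD T1 → mem=6 r[T1]=6 [LOAD]
9. CAS T1 → mem=7 r[T1]=6 [OK]
10. LOAD T2 → mem=7 r[T2]=7 [LOAD]
11. CAS T2 → mem=8 r[T2]=7 [OK]
12. CAS T0 → mem=8 r[T0]=5 [RETRY]
13. LOAD T0 → mem=8 r[T0]=8 [LOAD]
14. CAS T0 → mem=9 r[T0]=8 [OK]
15. LOAD T0 → mem=9 r[T0]=9 [LOAD]
16. CAS T0 → mem=10 r[T0]=9 [OK]
17. LOAD T0 → mem=10 r[T0]=10 [LOAD]
18. CAS T0 → mem=11 r[T0]=10 [OK]
Mismatch at 4.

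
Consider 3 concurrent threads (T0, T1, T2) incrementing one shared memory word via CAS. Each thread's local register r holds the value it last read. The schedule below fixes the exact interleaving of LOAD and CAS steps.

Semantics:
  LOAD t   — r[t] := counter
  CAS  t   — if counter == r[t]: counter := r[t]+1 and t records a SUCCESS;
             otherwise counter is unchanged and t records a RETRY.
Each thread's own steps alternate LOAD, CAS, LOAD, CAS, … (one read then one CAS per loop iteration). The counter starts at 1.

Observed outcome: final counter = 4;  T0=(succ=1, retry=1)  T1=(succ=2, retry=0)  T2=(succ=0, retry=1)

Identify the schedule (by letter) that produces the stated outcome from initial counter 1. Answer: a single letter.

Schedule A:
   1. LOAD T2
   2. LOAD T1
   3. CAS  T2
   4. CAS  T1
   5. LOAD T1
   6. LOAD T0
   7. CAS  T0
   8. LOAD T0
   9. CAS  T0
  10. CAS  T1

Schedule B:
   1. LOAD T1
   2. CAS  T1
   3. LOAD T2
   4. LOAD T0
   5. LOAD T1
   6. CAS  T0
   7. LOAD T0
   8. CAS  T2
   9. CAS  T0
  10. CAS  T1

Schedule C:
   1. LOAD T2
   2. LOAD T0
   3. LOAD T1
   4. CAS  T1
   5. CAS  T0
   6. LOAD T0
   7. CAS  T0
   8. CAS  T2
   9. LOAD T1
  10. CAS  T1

Run C:
step 1: T2 LOAD ⇒ load; ctr=1 reg=1
step 2: T0 LOAD ⇒ load; ctr=1 reg=1
step 3: T1 LOAD ⇒ load; ctr=1 reg=1
step 4: T1 CAS ⇒ ok; ctr=2 reg=1
step 5: T0 CAS ⇒ retry; ctr=2 reg=1
step 6: T0 LOAD ⇒ load; ctr=2 reg=2
step 7: T0 CAS ⇒ ok; ctr=3 reg=2
step 8: T2 CAS ⇒ retry; ctr=3 reg=1
step 9: T1 LOAD ⇒ load; ctr=3 reg=3
step 10: T1 CAS ⇒ ok; ctr=4 reg=3

C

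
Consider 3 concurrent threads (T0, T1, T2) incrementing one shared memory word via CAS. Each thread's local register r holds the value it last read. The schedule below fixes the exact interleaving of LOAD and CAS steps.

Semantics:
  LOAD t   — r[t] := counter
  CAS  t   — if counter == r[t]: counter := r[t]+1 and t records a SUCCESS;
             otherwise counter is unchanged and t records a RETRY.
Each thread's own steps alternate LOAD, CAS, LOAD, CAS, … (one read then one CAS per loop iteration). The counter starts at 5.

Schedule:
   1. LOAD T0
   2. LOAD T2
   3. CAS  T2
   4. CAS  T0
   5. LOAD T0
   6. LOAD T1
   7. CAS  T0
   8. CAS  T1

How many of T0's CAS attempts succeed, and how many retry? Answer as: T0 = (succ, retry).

T0 = (1, 1)

step 1: T0 LOAD ⇒ load; ctr=5 reg=5
step 2: T2 LOAD ⇒ load; ctr=5 reg=5
step 3: T2 CAS ⇒ ok; ctr=6 reg=5
step 4: T0 CAS ⇒ retry; ctr=6 reg=5
step 5: T0 LOAD ⇒ load; ctr=6 reg=6
step 6: T1 LOAD ⇒ load; ctr=6 reg=6
step 7: T0 CAS ⇒ ok; ctr=7 reg=6
step 8: T1 CAS ⇒ retry; ctr=7 reg=6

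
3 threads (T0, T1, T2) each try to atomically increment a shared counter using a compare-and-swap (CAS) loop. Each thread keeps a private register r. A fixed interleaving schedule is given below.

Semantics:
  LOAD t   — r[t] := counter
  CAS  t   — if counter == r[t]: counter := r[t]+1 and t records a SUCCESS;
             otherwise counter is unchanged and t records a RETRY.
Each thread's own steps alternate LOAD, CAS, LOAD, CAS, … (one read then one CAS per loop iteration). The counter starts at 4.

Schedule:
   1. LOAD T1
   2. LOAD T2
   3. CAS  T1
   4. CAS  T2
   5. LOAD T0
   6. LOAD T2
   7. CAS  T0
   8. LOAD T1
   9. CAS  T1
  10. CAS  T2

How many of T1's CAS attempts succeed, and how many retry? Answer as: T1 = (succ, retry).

T1 = (2, 0)

[1] T1.load  rd  (counter 4, T1.r 4)
[2] T2.load  rd  (counter 4, T2.r 4)
[3] T1.cas  hit  (counter 5, T1.r 4)
[4] T2.cas  miss  (counter 5, T2.r 4)
[5] T0.load  rd  (counter 5, T0.r 5)
[6] T2.load  rd  (counter 5, T2.r 5)
[7] T0.cas  hit  (counter 6, T0.r 5)
[8] T1.load  rd  (counter 6, T1.r 6)
[9] T1.cas  hit  (counter 7, T1.r 6)
[10] T2.cas  miss  (counter 7, T2.r 5)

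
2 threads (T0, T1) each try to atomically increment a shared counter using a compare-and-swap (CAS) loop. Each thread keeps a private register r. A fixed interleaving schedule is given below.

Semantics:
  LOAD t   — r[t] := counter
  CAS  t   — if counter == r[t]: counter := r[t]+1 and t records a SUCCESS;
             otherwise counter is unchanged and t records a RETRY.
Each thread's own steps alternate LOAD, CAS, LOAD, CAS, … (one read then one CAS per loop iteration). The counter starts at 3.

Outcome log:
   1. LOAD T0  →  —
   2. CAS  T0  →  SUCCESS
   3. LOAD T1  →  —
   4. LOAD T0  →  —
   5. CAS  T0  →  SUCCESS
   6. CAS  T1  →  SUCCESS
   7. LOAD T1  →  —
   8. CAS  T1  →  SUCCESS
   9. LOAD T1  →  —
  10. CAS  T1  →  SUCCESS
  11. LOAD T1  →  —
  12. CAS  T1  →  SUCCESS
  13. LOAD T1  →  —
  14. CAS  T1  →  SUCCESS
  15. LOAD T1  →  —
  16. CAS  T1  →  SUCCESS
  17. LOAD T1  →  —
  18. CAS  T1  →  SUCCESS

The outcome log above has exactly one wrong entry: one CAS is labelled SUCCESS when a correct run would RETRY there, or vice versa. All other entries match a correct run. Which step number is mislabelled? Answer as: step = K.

step = 6

Correct run:
#1 T0 reads 3
#2 T0 CAS(3→4) writes; counter now 4
#3 T1 reads 4
#4 T0 reads 4
#5 T0 CAS(4→5) writes; counter now 5
#6 T1 CAS(4→5) fails; counter now 5
#7 T1 reads 5
#8 T1 CAS(5→6) writes; counter now 6
#9 T1 reads 6
#10 T1 CAS(6→7) writes; counter now 7
#11 T1 reads 7
#12 T1 CAS(7→8) writes; counter now 8
#13 T1 reads 8
#14 T1 CAS(8→9) writes; counter now 9
#15 T1 reads 9
#16 T1 CAS(9→10) writes; counter now 10
#17 T1 reads 10
#18 T1 CAS(10→11) writes; counter now 11
Flip is step 6.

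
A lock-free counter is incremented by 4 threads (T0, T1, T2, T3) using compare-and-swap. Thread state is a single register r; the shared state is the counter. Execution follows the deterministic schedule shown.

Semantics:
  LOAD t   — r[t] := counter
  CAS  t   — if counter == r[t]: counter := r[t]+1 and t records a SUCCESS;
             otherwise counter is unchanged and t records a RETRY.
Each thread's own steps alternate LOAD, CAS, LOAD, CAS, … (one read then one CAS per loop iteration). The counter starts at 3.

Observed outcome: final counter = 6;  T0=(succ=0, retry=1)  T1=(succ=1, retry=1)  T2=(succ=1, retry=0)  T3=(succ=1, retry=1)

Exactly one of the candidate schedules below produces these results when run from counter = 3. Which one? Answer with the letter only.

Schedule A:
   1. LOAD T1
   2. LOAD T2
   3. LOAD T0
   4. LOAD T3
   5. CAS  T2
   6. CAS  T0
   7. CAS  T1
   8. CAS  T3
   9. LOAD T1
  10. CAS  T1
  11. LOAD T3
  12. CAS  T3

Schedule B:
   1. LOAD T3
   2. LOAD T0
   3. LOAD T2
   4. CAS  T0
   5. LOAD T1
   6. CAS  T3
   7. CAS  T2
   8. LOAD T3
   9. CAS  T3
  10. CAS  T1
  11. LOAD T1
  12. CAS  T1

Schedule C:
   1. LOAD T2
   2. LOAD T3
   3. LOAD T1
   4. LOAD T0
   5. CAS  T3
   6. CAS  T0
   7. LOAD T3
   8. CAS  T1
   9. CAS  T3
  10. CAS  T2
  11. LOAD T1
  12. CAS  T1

Run A:
T1 LOAD — after: cnt=3, r=3 — load
T2 LOAD — after: cnt=3, r=3 — load
T0 LOAD — after: cnt=3, r=3 — load
T3 LOAD — after: cnt=3, r=3 — load
T2 CAS — after: cnt=4, r=3 — ok
T0 CAS — after: cnt=4, r=3 — retry
T1 CAS — after: cnt=4, r=3 — retry
T3 CAS — after: cnt=4, r=3 — retry
T1 LOAD — after: cnt=4, r=4 — load
T1 CAS — after: cnt=5, r=4 — ok
T3 LOAD — after: cnt=5, r=5 — load
T3 CAS — after: cnt=6, r=5 — ok

A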